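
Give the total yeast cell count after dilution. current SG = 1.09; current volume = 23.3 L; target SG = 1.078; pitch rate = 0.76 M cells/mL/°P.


V_w = V·((SG_c−1)/(SG_t−1)−1);  °P = 259 − 259/SG_t;  cells = rate·(V+V_w)·°P
V_w = 23.3·((1.09−1)/(1.078−1)−1) = 3.5846
V_final = 23.3 + 3.5846 = 26.8846
°P = 259 − 259/1.078 = 18.7403
cells = 0.76·26.8846·18.7403

382.9068 billion cells


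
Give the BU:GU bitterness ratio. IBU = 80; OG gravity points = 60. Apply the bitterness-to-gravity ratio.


BU:GU = IBU / OG_points
BU:GU = 80 / 60

1.3333


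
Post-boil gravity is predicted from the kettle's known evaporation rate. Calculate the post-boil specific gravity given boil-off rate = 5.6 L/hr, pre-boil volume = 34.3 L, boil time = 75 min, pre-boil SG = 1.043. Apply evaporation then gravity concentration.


V_post = V_pre − rate·(t/60);  SG_post = 1 + (SG_pre−1)·V_pre/V_post
V_post = 34.3 − 5.6·(75/60) = 27.3000
SG_post = 1 + (1.043 − 1)·34.3/27.3000

1.0540


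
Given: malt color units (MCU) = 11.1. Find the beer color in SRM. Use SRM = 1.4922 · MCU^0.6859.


SRM = 1.4922 · 11.1^0.6859

7.7770 SRM


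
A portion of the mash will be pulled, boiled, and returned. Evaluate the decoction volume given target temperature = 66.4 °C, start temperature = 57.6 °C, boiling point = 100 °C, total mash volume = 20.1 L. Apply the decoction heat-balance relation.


V_dec = V_total·(T_target − T_start)/(T_boil − T_start)
V_dec = 20.1·(66.4 − 57.6)/(100 − 57.6)

4.1717 L


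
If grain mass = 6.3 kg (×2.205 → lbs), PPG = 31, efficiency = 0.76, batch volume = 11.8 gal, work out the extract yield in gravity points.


points = lbs × PPG × eff / vol
lbs = 6.3 × 2.205 = 13.8915
points = 13.8915 × 31 × 0.76 / 11.8

27.7359 points


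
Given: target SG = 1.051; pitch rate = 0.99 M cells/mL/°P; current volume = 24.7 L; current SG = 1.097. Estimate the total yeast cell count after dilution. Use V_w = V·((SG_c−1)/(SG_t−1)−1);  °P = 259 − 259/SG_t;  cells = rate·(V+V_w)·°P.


V_w = 24.7·((1.097−1)/(1.051−1)−1) = 22.2784
V_final = 24.7 + 22.2784 = 46.9784
°P = 259 − 259/1.051 = 12.5680
cells = 0.99·46.9784·12.5680

584.5221 billion cells


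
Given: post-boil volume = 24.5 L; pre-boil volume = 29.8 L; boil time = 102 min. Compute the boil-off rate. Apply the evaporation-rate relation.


rate = (V_pre − V_post) / (t_min/60)
rate = (29.8 − 24.5) / (102/60)

3.1176 L/hr


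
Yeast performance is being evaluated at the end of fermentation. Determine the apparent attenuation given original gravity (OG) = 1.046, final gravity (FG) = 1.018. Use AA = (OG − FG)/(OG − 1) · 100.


AA = (1.046 − 1.018)/(1.046 − 1) · 100

60.8696 %


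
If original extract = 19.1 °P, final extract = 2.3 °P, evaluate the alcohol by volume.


SG = 259/(259 − P);  ABV = (OG − FG)·131.25
OG = 259/(259 − 19.1) = 1.0796
FG = 259/(259 − 2.3) = 1.0090
ABV = (1.0796 − 1.0090)·131.25

9.2737 % ABV


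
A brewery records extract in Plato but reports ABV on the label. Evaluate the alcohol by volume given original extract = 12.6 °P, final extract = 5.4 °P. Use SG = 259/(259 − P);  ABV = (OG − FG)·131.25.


OG = 259/(259 − 12.6) = 1.0511
FG = 259/(259 − 5.4) = 1.0213
ABV = (1.0511 − 1.0213)·131.25

3.9169 % ABV


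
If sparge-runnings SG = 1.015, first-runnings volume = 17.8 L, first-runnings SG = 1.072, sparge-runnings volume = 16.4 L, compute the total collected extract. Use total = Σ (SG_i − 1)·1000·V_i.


first = (1.072 − 1)·1000·17.8 = 1281.6000
sparge = (1.015 − 1)·1000·16.4 = 246.0000
total = 1281.6000 + 246.0000

1527.6000 gravity·L


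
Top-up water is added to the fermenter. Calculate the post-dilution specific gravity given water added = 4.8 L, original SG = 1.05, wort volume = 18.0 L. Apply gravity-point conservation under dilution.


SG_new = 1 + (SG_old − 1)·V_old/(V_old + V_water)
pts = (1.05 − 1)·1000·18.0/(18.0 + 4.8) = 39.4737
SG_new = 1 + 39.4737/1000

1.0395


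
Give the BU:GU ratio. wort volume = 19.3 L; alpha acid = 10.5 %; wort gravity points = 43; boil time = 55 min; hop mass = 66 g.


U = 1.65·0.000125^(GP/1000)·(1−e^(−0.04t))/4.15;  IBU = (α/100)·m·U·1000/V;  BU:GU = IBU/GP
U = 1.65·0.000125^(43/1000)·(1−e^(−0.04·55))/4.15 = 0.2402
IBU = (10.5/100)·66·0.2402·1000/19.3 = 86.2535
BU:GU = 86.2535/43

2.0059


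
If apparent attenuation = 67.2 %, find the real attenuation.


RA = AA · 0.8192
RA = 67.2 · 0.8192

55.0502 %


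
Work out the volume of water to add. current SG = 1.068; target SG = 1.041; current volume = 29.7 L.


V_water = V·((SG_curr − 1)/(SG_target − 1) − 1)
V_water = 29.7·((1.068 − 1)/(1.041 − 1) − 1)

19.5585 L


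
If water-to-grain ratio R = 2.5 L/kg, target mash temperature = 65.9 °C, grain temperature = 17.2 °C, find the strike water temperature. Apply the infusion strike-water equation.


T_strike = (0.41/R)·(T_mash − T_grain) + T_mash
T_strike = (0.41/2.5)·(65.9 − 17.2) + 65.9

73.8868 °C


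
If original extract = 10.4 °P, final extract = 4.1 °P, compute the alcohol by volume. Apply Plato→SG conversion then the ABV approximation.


SG = 259/(259 − P);  ABV = (OG − FG)·131.25
OG = 259/(259 − 10.4) = 1.0418
FG = 259/(259 − 4.1) = 1.0161
ABV = (1.0418 − 1.0161)·131.25

3.3796 % ABV


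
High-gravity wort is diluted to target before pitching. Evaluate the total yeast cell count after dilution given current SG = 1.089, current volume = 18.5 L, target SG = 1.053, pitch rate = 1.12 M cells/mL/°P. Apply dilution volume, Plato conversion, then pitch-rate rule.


V_w = V·((SG_c−1)/(SG_t−1)−1);  °P = 259 − 259/SG_t;  cells = rate·(V+V_w)·°P
V_w = 18.5·((1.089−1)/(1.053−1)−1) = 12.5660
V_final = 18.5 + 12.5660 = 31.0660
°P = 259 − 259/1.053 = 13.0361
cells = 1.12·31.0660·13.0361

453.5771 billion cells


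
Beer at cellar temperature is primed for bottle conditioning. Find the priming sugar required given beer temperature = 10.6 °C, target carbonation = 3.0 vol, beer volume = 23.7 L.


residual = 14.695·(0.01821 + 0.09011·e^(−0.04·T));  sugar = (target − residual)·4.0·V
residual = 14.695·(0.01821 + 0.09011·e^(−0.04·10.6)) = 1.1342
sugar = (3.0 − 1.1342)·4.0·23.7

176.8814 g


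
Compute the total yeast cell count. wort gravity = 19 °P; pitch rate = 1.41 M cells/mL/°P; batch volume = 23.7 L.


cells (billions) = rate · V_L · °P
cells = 1.41 · 23.7 · 19

634.9230 billion cells


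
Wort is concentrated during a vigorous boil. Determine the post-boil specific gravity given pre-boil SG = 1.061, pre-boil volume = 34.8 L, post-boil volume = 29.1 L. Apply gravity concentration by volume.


SG_post = 1 + (SG_pre − 1)·V_pre/V_post
pts_pre = (1.061 − 1)·1000 = 61.0000
pts_post = 61.0000·34.8/29.1 = 72.9485
SG_post = 1 + 72.9485/1000

1.0729


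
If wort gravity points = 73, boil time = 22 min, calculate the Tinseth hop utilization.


U = 1.65·0.000125^(GP/1000) · (1 − e^(−0.04·t))/4.15
bigness = 1.65·0.000125^(73/1000) = 0.8562
boil_factor = (1 − e^(−0.04·22))/4.15 = 0.1410
U = 0.8562 · 0.1410

0.1207


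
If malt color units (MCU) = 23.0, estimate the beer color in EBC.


SRM = 1.4922·MCU^0.6859;  EBC = SRM·1.97
SRM = 1.4922·23.0^0.6859 = 12.8185
EBC = 12.8185·1.97

25.2524 EBC


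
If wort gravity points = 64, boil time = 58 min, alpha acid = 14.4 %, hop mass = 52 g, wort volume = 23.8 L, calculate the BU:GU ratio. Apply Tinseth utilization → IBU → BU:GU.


U = 1.65·0.000125^(GP/1000)·(1−e^(−0.04t))/4.15;  IBU = (α/100)·m·U·1000/V;  BU:GU = IBU/GP
U = 1.65·0.000125^(64/1000)·(1−e^(−0.04·58))/4.15 = 0.2017
IBU = (14.4/100)·52·0.2017·1000/23.8 = 63.4602
BU:GU = 63.4602/64

0.9916


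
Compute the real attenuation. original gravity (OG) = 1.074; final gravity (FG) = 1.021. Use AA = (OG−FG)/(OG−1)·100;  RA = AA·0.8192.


AA = (1.074 − 1.021)/(1.074 − 1)·100 = 71.6216
RA = 71.6216·0.8192

58.6724 %


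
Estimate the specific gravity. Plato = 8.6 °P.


SG = 259/(259 − P)
SG = 259/(259 − 8.6)

1.0343


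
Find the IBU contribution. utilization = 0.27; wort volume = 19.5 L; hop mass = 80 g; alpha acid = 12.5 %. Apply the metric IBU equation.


IBU = (α/100)·mass·U·1000 / V
IBU = (12.5/100)·80·0.27·1000 / 19.5

138.4615 IBU


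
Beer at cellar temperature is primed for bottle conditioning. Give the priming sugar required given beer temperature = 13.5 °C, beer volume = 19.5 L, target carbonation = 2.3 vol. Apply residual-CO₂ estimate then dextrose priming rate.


residual = 14.695·(0.01821 + 0.09011·e^(−0.04·T));  sugar = (target − residual)·4.0·V
residual = 14.695·(0.01821 + 0.09011·e^(−0.04·13.5)) = 1.0393
sugar = (2.3 − 1.0393)·4.0·19.5

98.3384 g


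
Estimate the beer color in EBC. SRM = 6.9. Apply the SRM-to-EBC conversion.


EBC = SRM · 1.97
EBC = 6.9 · 1.97

13.5930 EBC


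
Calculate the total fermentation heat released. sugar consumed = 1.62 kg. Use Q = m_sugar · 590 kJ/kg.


Q = 1.62 · 590

955.8000 kJ


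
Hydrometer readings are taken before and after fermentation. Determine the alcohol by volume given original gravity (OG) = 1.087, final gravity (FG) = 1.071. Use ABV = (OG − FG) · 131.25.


ABV = (1.087 − 1.071) · 131.25

2.1000 % ABV


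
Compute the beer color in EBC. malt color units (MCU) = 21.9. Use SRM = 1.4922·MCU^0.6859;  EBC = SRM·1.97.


SRM = 1.4922·21.9^0.6859 = 12.3947
EBC = 12.3947·1.97

24.4177 EBC


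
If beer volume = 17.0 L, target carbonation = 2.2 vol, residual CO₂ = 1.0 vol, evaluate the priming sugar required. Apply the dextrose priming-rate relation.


sugar = (target − residual)·4.0·V
sugar = (2.2 − 1.0)·4.0·17.0

81.6000 g


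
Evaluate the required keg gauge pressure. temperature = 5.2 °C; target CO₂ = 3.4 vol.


psi = vols/(0.01821 + 0.09011·e^(−0.04·T)) − 14.695
psi = 3.4/(0.01821 + 0.09011·e^(−0.04·5.2)) − 14.695

22.5049 psi


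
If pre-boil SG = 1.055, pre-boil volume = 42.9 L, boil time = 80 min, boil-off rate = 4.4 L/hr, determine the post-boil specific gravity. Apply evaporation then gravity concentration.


V_post = V_pre − rate·(t/60);  SG_post = 1 + (SG_pre−1)·V_pre/V_post
V_post = 42.9 − 4.4·(80/60) = 37.0333
SG_post = 1 + (1.055 − 1)·42.9/37.0333

1.0637


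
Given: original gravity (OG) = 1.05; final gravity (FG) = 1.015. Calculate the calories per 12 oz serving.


ABW = (OG−FG)·131.25·0.79/FG;  °P = 259 − 259/SG (for OG→OE and FG→AE);  RE = 0.1808·OE + 0.8192·AE;  Cal = (6.9·ABW + 4·(RE−0.1))·FG·3.55
ABW = (1.05 − 1.015)·131.25·0.79/1.015 = 3.5754
OE = 259 − 259/1.05 = 12.3333 °P
AE = 259 − 259/1.015 = 3.8276 °P
RE = 0.1808·12.3333 + 0.8192·3.8276 = 5.3654 °P
Cal = (6.9·3.5754 + 4·(5.3654−0.1))·1.015·3.55

164.7845 kcal


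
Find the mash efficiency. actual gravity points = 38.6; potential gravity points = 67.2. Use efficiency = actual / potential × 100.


efficiency = 38.6 / 67.2 × 100

57.4405 %


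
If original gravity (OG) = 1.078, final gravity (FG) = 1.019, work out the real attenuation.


AA = (OG−FG)/(OG−1)·100;  RA = AA·0.8192
AA = (1.078 − 1.019)/(1.078 − 1)·100 = 75.6410
RA = 75.6410·0.8192

61.9651 %


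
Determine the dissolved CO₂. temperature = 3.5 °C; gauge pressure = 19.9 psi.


vols = (P + 14.695)·(0.01821 + 0.09011·e^(−0.04·T))
vols = (19.9 + 14.695)·(0.01821 + 0.09011·e^(−0.04·3.5))

3.3401 volumes


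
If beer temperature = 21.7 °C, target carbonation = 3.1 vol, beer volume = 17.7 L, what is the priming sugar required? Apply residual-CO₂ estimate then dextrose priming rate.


residual = 14.695·(0.01821 + 0.09011·e^(−0.04·T));  sugar = (target − residual)·4.0·V
residual = 14.695·(0.01821 + 0.09011·e^(−0.04·21.7)) = 0.8235
sugar = (3.1 − 0.8235)·4.0·17.7

161.1785 g


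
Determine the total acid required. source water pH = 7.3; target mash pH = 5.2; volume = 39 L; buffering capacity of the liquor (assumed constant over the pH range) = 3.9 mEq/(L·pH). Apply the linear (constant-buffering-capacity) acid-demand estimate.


acid = buffering capacity · (pH_source − pH_target) · V
acid = 3.9 · (7.3 − 5.2) · 39

319.4100 mEq


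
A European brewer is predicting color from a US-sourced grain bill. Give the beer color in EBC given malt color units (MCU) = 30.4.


SRM = 1.4922·MCU^0.6859;  EBC = SRM·1.97
SRM = 1.4922·30.4^0.6859 = 15.5214
EBC = 15.5214·1.97

30.5771 EBC


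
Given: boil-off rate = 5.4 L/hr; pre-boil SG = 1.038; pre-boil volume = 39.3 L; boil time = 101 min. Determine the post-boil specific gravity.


V_post = V_pre − rate·(t/60);  SG_post = 1 + (SG_pre−1)·V_pre/V_post
V_post = 39.3 − 5.4·(101/60) = 30.2100
SG_post = 1 + (1.038 − 1)·39.3/30.2100

1.0494


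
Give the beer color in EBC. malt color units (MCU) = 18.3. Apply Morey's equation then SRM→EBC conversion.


SRM = 1.4922·MCU^0.6859;  EBC = SRM·1.97
SRM = 1.4922·18.3^0.6859 = 10.9583
EBC = 10.9583·1.97

21.5878 EBC


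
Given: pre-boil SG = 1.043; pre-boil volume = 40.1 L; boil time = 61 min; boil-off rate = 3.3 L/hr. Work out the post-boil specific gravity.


V_post = V_pre − rate·(t/60);  SG_post = 1 + (SG_pre−1)·V_pre/V_post
V_post = 40.1 − 3.3·(61/60) = 36.7450
SG_post = 1 + (1.043 − 1)·40.1/36.7450

1.0469


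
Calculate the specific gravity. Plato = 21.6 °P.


SG = 259/(259 − P)
SG = 259/(259 − 21.6)

1.0910


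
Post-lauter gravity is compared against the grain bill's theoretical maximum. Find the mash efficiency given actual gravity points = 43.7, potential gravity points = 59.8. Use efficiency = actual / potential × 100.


efficiency = 43.7 / 59.8 × 100

73.0769 %


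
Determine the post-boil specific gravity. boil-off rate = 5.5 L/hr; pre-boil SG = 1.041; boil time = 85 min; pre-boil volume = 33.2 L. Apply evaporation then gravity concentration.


V_post = V_pre − rate·(t/60);  SG_post = 1 + (SG_pre−1)·V_pre/V_post
V_post = 33.2 − 5.5·(85/60) = 25.4083
SG_post = 1 + (1.041 − 1)·33.2/25.4083

1.0536


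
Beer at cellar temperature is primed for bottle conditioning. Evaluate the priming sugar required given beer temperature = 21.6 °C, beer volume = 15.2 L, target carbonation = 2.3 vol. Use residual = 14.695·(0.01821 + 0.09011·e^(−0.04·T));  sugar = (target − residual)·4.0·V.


residual = 14.695·(0.01821 + 0.09011·e^(−0.04·21.6)) = 0.8257
sugar = (2.3 − 0.8257)·4.0·15.2

89.6377 g


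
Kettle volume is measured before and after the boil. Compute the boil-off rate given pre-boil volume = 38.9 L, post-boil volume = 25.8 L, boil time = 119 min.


rate = (V_pre − V_post) / (t_min/60)
rate = (38.9 − 25.8) / (119/60)

6.6050 L/hr


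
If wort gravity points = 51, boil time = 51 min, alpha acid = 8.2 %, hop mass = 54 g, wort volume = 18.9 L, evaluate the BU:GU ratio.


U = 1.65·0.000125^(GP/1000)·(1−e^(−0.04t))/4.15;  IBU = (α/100)·m·U·1000/V;  BU:GU = IBU/GP
U = 1.65·0.000125^(51/1000)·(1−e^(−0.04·51))/4.15 = 0.2187
IBU = (8.2/100)·54·0.2187·1000/18.9 = 51.2423
BU:GU = 51.2423/51

1.0048


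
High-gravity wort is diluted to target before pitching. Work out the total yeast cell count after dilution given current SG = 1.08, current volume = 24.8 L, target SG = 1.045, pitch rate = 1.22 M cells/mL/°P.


V_w = V·((SG_c−1)/(SG_t−1)−1);  °P = 259 − 259/SG_t;  cells = rate·(V+V_w)·°P
V_w = 24.8·((1.08−1)/(1.045−1)−1) = 19.2889
V_final = 24.8 + 19.2889 = 44.0889
°P = 259 − 259/1.045 = 11.1531
cells = 1.22·44.0889·11.1531

599.9084 billion cells


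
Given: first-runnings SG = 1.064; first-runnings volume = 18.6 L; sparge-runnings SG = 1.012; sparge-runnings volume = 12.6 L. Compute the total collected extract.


total = Σ (SG_i − 1)·1000·V_i
first = (1.064 − 1)·1000·18.6 = 1190.4000
sparge = (1.012 − 1)·1000·12.6 = 151.2000
total = 1190.4000 + 151.2000

1341.6000 gravity·L


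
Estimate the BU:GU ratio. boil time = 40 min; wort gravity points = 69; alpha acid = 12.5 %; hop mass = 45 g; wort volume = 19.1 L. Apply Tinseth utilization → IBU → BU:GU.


U = 1.65·0.000125^(GP/1000)·(1−e^(−0.04t))/4.15;  IBU = (α/100)·m·U·1000/V;  BU:GU = IBU/GP
U = 1.65·0.000125^(69/1000)·(1−e^(−0.04·40))/4.15 = 0.1707
IBU = (12.5/100)·45·0.1707·1000/19.1 = 50.2656
BU:GU = 50.2656/69

0.7285


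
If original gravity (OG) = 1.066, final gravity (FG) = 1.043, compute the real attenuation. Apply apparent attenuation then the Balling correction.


AA = (OG−FG)/(OG−1)·100;  RA = AA·0.8192
AA = (1.066 − 1.043)/(1.066 − 1)·100 = 34.8485
RA = 34.8485·0.8192

28.5479 %


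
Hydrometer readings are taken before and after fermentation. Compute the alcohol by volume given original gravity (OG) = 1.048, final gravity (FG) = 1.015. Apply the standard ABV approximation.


ABV = (OG − FG) · 131.25
ABV = (1.048 − 1.015) · 131.25

4.3313 % ABV


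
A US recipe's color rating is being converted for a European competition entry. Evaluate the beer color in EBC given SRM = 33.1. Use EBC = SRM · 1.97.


EBC = 33.1 · 1.97

65.2070 EBC


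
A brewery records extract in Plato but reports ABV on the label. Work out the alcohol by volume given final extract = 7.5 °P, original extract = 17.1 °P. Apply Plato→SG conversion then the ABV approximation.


SG = 259/(259 − P);  ABV = (OG − FG)·131.25
OG = 259/(259 − 17.1) = 1.0707
FG = 259/(259 − 7.5) = 1.0298
ABV = (1.0707 − 1.0298)·131.25

5.3641 % ABV


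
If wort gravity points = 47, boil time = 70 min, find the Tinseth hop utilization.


U = 1.65·0.000125^(GP/1000) · (1 − e^(−0.04·t))/4.15
bigness = 1.65·0.000125^(47/1000) = 1.0815
boil_factor = (1 − e^(−0.04·70))/4.15 = 0.2263
U = 1.0815 · 0.2263

0.2448


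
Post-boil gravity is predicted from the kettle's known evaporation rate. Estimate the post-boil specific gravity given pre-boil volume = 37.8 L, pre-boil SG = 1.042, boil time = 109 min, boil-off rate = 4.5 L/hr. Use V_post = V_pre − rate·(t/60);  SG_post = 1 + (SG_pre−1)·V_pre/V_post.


V_post = 37.8 − 4.5·(109/60) = 29.6250
SG_post = 1 + (1.042 − 1)·37.8/29.6250

1.0536


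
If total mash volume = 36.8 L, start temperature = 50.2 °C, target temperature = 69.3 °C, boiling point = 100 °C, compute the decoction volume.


V_dec = V_total·(T_target − T_start)/(T_boil − T_start)
V_dec = 36.8·(69.3 − 50.2)/(100 − 50.2)

14.1141 L


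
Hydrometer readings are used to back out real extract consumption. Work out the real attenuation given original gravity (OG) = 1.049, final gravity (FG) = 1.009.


AA = (OG−FG)/(OG−1)·100;  RA = AA·0.8192
AA = (1.049 − 1.009)/(1.049 − 1)·100 = 81.6327
RA = 81.6327·0.8192

66.8735 %


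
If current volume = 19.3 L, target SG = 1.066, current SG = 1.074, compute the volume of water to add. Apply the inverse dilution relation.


V_water = V·((SG_curr − 1)/(SG_target − 1) − 1)
V_water = 19.3·((1.074 − 1)/(1.066 − 1) − 1)

2.3394 L


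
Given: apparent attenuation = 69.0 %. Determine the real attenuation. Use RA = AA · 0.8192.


RA = 69.0 · 0.8192

56.5248 %


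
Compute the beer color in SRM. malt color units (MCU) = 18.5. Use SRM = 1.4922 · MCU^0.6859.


SRM = 1.4922 · 18.5^0.6859

11.0403 SRM


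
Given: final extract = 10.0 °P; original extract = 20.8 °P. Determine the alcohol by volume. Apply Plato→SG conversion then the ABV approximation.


SG = 259/(259 − P);  ABV = (OG − FG)·131.25
OG = 259/(259 − 20.8) = 1.0873
FG = 259/(259 − 10.0) = 1.0402
ABV = (1.0873 − 1.0402)·131.25

6.1899 % ABV


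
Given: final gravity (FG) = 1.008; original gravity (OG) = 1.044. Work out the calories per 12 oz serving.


ABW = (OG−FG)·131.25·0.79/FG;  °P = 259 − 259/SG (for OG→OE and FG→AE);  RE = 0.1808·OE + 0.8192·AE;  Cal = (6.9·ABW + 4·(RE−0.1))·FG·3.55
ABW = (1.044 − 1.008)·131.25·0.79/1.008 = 3.7031
OE = 259 − 259/1.044 = 10.9157 °P
AE = 259 − 259/1.008 = 2.0556 °P
RE = 0.1808·10.9157 + 0.8192·2.0556 = 3.6575 °P
Cal = (6.9·3.7031 + 4·(3.6575−0.1))·1.008·3.55

142.3539 kcal


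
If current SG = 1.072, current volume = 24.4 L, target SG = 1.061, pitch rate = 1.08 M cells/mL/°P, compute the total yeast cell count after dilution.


V_w = V·((SG_c−1)/(SG_t−1)−1);  °P = 259 − 259/SG_t;  cells = rate·(V+V_w)·°P
V_w = 24.4·((1.072−1)/(1.061−1)−1) = 4.4000
V_final = 24.4 + 4.4000 = 28.8000
°P = 259 − 259/1.061 = 14.8907
cells = 1.08·28.8000·14.8907

463.1594 billion cells


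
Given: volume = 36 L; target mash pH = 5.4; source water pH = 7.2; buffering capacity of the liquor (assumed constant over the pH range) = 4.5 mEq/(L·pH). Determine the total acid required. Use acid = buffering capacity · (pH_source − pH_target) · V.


acid = 4.5 · (7.2 − 5.4) · 36

291.6000 mEq


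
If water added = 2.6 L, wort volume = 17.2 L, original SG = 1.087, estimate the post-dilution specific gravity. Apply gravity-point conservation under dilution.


SG_new = 1 + (SG_old − 1)·V_old/(V_old + V_water)
pts = (1.087 − 1)·1000·17.2/(17.2 + 2.6) = 75.5758
SG_new = 1 + 75.5758/1000

1.0756


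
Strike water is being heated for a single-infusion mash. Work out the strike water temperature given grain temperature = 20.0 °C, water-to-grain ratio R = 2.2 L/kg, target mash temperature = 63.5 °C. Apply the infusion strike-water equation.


T_strike = (0.41/R)·(T_mash − T_grain) + T_mash
T_strike = (0.41/2.2)·(63.5 − 20.0) + 63.5

71.6068 °C


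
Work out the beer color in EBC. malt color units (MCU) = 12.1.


SRM = 1.4922·MCU^0.6859;  EBC = SRM·1.97
SRM = 1.4922·12.1^0.6859 = 8.2511
EBC = 8.2511·1.97

16.2546 EBC


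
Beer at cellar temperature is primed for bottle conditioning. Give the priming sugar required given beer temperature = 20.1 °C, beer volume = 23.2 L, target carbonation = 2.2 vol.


residual = 14.695·(0.01821 + 0.09011·e^(−0.04·T));  sugar = (target − residual)·4.0·V
residual = 14.695·(0.01821 + 0.09011·e^(−0.04·20.1)) = 0.8602
sugar = (2.2 − 0.8602)·4.0·23.2

124.3328 g


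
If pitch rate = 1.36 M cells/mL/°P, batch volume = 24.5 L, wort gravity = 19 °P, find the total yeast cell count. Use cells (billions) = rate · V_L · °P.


cells = 1.36 · 24.5 · 19

633.0800 billion cells


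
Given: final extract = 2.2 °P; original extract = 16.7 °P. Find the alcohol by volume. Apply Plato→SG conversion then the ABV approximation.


SG = 259/(259 − P);  ABV = (OG − FG)·131.25
OG = 259/(259 − 16.7) = 1.0689
FG = 259/(259 − 2.2) = 1.0086
ABV = (1.0689 − 1.0086)·131.25

7.9217 % ABV


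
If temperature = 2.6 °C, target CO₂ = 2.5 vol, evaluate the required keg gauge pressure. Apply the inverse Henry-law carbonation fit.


psi = vols/(0.01821 + 0.09011·e^(−0.04·T)) − 14.695
psi = 2.5/(0.01821 + 0.09011·e^(−0.04·2.6)) − 14.695

10.4510 psi


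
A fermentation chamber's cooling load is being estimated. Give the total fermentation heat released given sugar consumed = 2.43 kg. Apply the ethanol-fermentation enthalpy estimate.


Q = m_sugar · 590 kJ/kg
Q = 2.43 · 590

1433.7000 kJ


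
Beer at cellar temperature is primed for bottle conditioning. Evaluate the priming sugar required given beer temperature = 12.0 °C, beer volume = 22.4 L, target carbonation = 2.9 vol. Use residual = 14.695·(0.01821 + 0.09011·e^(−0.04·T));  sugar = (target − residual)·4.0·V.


residual = 14.695·(0.01821 + 0.09011·e^(−0.04·12.0)) = 1.0870
sugar = (2.9 − 1.0870)·4.0·22.4

162.4477 g


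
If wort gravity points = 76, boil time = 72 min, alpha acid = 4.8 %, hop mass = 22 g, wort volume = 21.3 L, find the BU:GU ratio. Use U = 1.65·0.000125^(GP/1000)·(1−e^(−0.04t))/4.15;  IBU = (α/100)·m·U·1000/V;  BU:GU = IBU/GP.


U = 1.65·0.000125^(76/1000)·(1−e^(−0.04·72))/4.15 = 0.1895
IBU = (4.8/100)·22·0.1895·1000/21.3 = 9.3971
BU:GU = 9.3971/76

0.1236


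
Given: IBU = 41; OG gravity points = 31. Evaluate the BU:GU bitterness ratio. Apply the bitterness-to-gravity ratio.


BU:GU = IBU / OG_points
BU:GU = 41 / 31

1.3226


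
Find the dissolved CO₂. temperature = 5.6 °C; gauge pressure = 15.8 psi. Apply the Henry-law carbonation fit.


vols = (P + 14.695)·(0.01821 + 0.09011·e^(−0.04·T))
vols = (15.8 + 14.695)·(0.01821 + 0.09011·e^(−0.04·5.6))

2.7518 volumes


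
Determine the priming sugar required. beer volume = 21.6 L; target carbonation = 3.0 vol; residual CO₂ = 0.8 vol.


sugar = (target − residual)·4.0·V
sugar = (3.0 − 0.8)·4.0·21.6

190.0800 g


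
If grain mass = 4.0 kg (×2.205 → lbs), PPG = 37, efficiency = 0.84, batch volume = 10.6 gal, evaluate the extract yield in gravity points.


points = lbs × PPG × eff / vol
lbs = 4.0 × 2.205 = 8.8200
points = 8.8200 × 37 × 0.84 / 10.6

25.8609 points


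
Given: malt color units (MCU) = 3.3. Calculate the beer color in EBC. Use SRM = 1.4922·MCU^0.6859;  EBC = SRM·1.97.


SRM = 1.4922·3.3^0.6859 = 3.3844
EBC = 3.3844·1.97

6.6672 EBC


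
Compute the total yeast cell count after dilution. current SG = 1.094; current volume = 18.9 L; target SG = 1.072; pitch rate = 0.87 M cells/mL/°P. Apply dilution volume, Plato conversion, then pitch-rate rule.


V_w = V·((SG_c−1)/(SG_t−1)−1);  °P = 259 − 259/SG_t;  cells = rate·(V+V_w)·°P
V_w = 18.9·((1.094−1)/(1.072−1)−1) = 5.7750
V_final = 18.9 + 5.7750 = 24.6750
°P = 259 − 259/1.072 = 17.3955
cells = 0.87·24.6750·17.3955

373.4340 billion cells


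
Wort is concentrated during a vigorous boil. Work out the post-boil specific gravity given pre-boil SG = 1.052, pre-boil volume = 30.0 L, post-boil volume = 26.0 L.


SG_post = 1 + (SG_pre − 1)·V_pre/V_post
pts_pre = (1.052 − 1)·1000 = 52.0000
pts_post = 52.0000·30.0/26.0 = 60.0000
SG_post = 1 + 60.0000/1000

1.0600


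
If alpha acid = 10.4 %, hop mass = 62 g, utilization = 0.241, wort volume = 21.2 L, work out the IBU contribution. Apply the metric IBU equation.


IBU = (α/100)·mass·U·1000 / V
IBU = (10.4/100)·62·0.241·1000 / 21.2

73.3004 IBU


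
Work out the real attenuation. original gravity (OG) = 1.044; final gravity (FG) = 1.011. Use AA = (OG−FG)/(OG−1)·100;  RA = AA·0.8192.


AA = (1.044 − 1.011)/(1.044 − 1)·100 = 75.0000
RA = 75.0000·0.8192

61.4400 %


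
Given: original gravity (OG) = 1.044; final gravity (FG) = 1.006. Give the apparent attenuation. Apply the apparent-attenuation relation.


AA = (OG − FG)/(OG − 1) · 100
AA = (1.044 − 1.006)/(1.044 − 1) · 100

86.3636 %


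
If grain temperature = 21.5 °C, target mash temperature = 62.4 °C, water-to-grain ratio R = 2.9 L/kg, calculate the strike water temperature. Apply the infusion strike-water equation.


T_strike = (0.41/R)·(T_mash − T_grain) + T_mash
T_strike = (0.41/2.9)·(62.4 − 21.5) + 62.4

68.1824 °C


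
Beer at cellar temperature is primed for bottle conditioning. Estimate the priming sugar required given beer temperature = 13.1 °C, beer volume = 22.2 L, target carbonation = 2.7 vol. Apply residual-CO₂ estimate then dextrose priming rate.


residual = 14.695·(0.01821 + 0.09011·e^(−0.04·T));  sugar = (target − residual)·4.0·V
residual = 14.695·(0.01821 + 0.09011·e^(−0.04·13.1)) = 1.0517
sugar = (2.7 − 1.0517)·4.0·22.2

146.3693 g


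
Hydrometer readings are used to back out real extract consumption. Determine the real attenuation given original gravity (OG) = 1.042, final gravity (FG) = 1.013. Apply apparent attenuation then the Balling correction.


AA = (OG−FG)/(OG−1)·100;  RA = AA·0.8192
AA = (1.042 − 1.013)/(1.042 − 1)·100 = 69.0476
RA = 69.0476·0.8192

56.5638 %


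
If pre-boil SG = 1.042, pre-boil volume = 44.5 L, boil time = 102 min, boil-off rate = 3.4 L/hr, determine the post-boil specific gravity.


V_post = V_pre − rate·(t/60);  SG_post = 1 + (SG_pre−1)·V_pre/V_post
V_post = 44.5 − 3.4·(102/60) = 38.7200
SG_post = 1 + (1.042 − 1)·44.5/38.7200

1.0483


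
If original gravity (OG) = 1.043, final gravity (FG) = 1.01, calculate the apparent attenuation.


AA = (OG − FG)/(OG − 1) · 100
AA = (1.043 − 1.01)/(1.043 − 1) · 100

76.7442 %


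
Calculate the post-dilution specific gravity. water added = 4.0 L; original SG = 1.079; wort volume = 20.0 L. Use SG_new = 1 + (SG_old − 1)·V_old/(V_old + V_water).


pts = (1.079 − 1)·1000·20.0/(20.0 + 4.0) = 65.8333
SG_new = 1 + 65.8333/1000

1.0658


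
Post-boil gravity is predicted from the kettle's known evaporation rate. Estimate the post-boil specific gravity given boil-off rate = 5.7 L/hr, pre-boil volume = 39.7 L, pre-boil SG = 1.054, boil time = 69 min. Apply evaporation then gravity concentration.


V_post = V_pre − rate·(t/60);  SG_post = 1 + (SG_pre−1)·V_pre/V_post
V_post = 39.7 − 5.7·(69/60) = 33.1450
SG_post = 1 + (1.054 − 1)·39.7/33.1450

1.0647


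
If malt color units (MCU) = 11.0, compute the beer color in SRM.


SRM = 1.4922 · MCU^0.6859
SRM = 1.4922 · 11.0^0.6859

7.7289 SRM


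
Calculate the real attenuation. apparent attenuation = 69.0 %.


RA = AA · 0.8192
RA = 69.0 · 0.8192

56.5248 %


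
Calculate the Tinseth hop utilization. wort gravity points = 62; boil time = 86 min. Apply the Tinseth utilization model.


U = 1.65·0.000125^(GP/1000) · (1 − e^(−0.04·t))/4.15
bigness = 1.65·0.000125^(62/1000) = 0.9451
boil_factor = (1 − e^(−0.04·86))/4.15 = 0.2332
U = 0.9451 · 0.2332

0.2204


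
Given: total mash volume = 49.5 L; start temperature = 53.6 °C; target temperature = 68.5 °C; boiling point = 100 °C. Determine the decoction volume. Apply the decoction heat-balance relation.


V_dec = V_total·(T_target − T_start)/(T_boil − T_start)
V_dec = 49.5·(68.5 − 53.6)/(100 − 53.6)

15.8955 L


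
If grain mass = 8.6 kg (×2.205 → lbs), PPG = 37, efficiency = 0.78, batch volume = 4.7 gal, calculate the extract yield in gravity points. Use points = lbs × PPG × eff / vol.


lbs = 8.6 × 2.205 = 18.9630
points = 18.9630 × 37 × 0.78 / 4.7

116.4409 points


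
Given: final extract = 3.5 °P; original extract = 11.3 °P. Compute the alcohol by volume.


SG = 259/(259 − P);  ABV = (OG − FG)·131.25
OG = 259/(259 − 11.3) = 1.0456
FG = 259/(259 − 3.5) = 1.0137
ABV = (1.0456 − 1.0137)·131.25

4.1896 % ABV


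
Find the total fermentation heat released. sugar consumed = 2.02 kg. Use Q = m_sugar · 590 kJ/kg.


Q = 2.02 · 590

1191.8000 kJ


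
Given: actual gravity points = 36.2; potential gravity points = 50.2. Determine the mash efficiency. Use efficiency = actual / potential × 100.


efficiency = 36.2 / 50.2 × 100

72.1116 %


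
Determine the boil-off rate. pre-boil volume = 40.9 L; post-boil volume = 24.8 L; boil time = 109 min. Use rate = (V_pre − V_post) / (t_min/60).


rate = (40.9 − 24.8) / (109/60)

8.8624 L/hr


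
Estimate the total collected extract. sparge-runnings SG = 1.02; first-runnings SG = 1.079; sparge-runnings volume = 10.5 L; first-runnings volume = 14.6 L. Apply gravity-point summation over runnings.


total = Σ (SG_i − 1)·1000·V_i
first = (1.079 − 1)·1000·14.6 = 1153.4000
sparge = (1.02 − 1)·1000·10.5 = 210.0000
total = 1153.4000 + 210.0000

1363.4000 gravity·L


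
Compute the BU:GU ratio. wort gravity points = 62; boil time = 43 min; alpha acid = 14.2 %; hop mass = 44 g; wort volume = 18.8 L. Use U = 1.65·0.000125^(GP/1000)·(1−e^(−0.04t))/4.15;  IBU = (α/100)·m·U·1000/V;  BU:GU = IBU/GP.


U = 1.65·0.000125^(62/1000)·(1−e^(−0.04·43))/4.15 = 0.1870
IBU = (14.2/100)·44·0.1870·1000/18.8 = 62.1349
BU:GU = 62.1349/62

1.0022


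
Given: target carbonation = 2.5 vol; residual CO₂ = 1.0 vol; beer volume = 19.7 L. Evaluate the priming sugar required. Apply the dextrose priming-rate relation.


sugar = (target − residual)·4.0·V
sugar = (2.5 − 1.0)·4.0·19.7

118.2000 g


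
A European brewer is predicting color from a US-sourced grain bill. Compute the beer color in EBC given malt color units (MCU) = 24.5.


SRM = 1.4922·MCU^0.6859;  EBC = SRM·1.97
SRM = 1.4922·24.5^0.6859 = 13.3862
EBC = 13.3862·1.97

26.3707 EBC


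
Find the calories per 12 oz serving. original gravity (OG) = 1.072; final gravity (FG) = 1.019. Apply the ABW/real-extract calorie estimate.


ABW = (OG−FG)·131.25·0.79/FG;  °P = 259 − 259/SG (for OG→OE and FG→AE);  RE = 0.1808·OE + 0.8192·AE;  Cal = (6.9·ABW + 4·(RE−0.1))·FG·3.55
ABW = (1.072 − 1.019)·131.25·0.79/1.019 = 5.3930
OE = 259 − 259/1.072 = 17.3955 °P
AE = 259 − 259/1.019 = 4.8292 °P
RE = 0.1808·17.3955 + 0.8192·4.8292 = 7.1012 °P
Cal = (6.9·5.3930 + 4·(7.1012−0.1))·1.019·3.55

235.9171 kcal


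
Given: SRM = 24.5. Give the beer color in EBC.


EBC = SRM · 1.97
EBC = 24.5 · 1.97

48.2650 EBC


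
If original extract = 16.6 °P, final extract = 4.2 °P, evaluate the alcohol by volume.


SG = 259/(259 − P);  ABV = (OG − FG)·131.25
OG = 259/(259 − 16.6) = 1.0685
FG = 259/(259 − 4.2) = 1.0165
ABV = (1.0685 − 1.0165)·131.25

6.8248 % ABV


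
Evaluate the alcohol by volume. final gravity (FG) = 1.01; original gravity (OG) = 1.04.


ABV = (OG − FG) · 131.25
ABV = (1.04 − 1.01) · 131.25

3.9375 % ABV


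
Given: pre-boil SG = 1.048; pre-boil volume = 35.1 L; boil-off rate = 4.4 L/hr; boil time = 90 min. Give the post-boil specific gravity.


V_post = V_pre − rate·(t/60);  SG_post = 1 + (SG_pre−1)·V_pre/V_post
V_post = 35.1 − 4.4·(90/60) = 28.5000
SG_post = 1 + (1.048 − 1)·35.1/28.5000

1.0591


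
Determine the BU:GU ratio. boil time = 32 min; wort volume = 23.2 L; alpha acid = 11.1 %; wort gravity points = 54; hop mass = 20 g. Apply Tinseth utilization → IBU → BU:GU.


U = 1.65·0.000125^(GP/1000)·(1−e^(−0.04t))/4.15;  IBU = (α/100)·m·U·1000/V;  BU:GU = IBU/GP
U = 1.65·0.000125^(54/1000)·(1−e^(−0.04·32))/4.15 = 0.1767
IBU = (11.1/100)·20·0.1767·1000/23.2 = 16.9063
BU:GU = 16.9063/54

0.3131


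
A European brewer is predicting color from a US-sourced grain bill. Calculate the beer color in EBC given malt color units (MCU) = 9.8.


SRM = 1.4922·MCU^0.6859;  EBC = SRM·1.97
SRM = 1.4922·9.8^0.6859 = 7.1402
EBC = 7.1402·1.97

14.0661 EBC


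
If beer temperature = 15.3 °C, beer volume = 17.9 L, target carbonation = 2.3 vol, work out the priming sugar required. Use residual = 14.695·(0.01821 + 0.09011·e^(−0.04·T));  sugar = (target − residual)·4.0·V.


residual = 14.695·(0.01821 + 0.09011·e^(−0.04·15.3)) = 0.9856
sugar = (2.3 − 0.9856)·4.0·17.9

94.1078 g


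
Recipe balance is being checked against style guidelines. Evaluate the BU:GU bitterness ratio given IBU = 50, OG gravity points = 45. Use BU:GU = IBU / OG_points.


BU:GU = 50 / 45

1.1111


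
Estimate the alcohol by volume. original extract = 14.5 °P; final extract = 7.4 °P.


SG = 259/(259 − P);  ABV = (OG − FG)·131.25
OG = 259/(259 − 14.5) = 1.0593
FG = 259/(259 − 7.4) = 1.0294
ABV = (1.0593 − 1.0294)·131.25

3.9234 % ABV


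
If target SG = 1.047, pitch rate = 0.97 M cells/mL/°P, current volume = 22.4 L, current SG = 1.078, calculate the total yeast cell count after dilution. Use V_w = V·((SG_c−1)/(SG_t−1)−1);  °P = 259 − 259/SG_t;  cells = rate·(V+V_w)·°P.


V_w = 22.4·((1.078−1)/(1.047−1)−1) = 14.7745
V_final = 22.4 + 14.7745 = 37.1745
°P = 259 − 259/1.047 = 11.6266
cells = 0.97·37.1745·11.6266

419.2446 billion cells


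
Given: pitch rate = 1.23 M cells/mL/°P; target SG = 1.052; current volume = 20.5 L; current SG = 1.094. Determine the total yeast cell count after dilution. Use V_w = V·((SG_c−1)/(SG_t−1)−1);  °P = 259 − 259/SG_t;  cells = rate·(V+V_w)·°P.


V_w = 20.5·((1.094−1)/(1.052−1)−1) = 16.5577
V_final = 20.5 + 16.5577 = 37.0577
°P = 259 − 259/1.052 = 12.8023
cells = 1.23·37.0577·12.8023

583.5403 billion cells


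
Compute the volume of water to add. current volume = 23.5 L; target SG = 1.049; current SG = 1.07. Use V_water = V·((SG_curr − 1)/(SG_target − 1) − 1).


V_water = 23.5·((1.07 − 1)/(1.049 − 1) − 1)

10.0714 L


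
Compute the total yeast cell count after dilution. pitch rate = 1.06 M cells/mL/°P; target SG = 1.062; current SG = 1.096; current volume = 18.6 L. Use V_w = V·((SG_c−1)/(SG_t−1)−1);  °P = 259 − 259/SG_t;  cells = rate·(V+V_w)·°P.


V_w = 18.6·((1.096−1)/(1.062−1)−1) = 10.2000
V_final = 18.6 + 10.2000 = 28.8000
°P = 259 − 259/1.062 = 15.1205
cells = 1.06·28.8000·15.1205

461.5995 billion cells


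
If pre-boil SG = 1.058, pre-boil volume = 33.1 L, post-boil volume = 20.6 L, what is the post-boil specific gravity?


SG_post = 1 + (SG_pre − 1)·V_pre/V_post
pts_pre = (1.058 − 1)·1000 = 58.0000
pts_post = 58.0000·33.1/20.6 = 93.1942
SG_post = 1 + 93.1942/1000

1.0932


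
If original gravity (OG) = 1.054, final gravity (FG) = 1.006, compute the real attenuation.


AA = (OG−FG)/(OG−1)·100;  RA = AA·0.8192
AA = (1.054 − 1.006)/(1.054 − 1)·100 = 88.8889
RA = 88.8889·0.8192

72.8178 %


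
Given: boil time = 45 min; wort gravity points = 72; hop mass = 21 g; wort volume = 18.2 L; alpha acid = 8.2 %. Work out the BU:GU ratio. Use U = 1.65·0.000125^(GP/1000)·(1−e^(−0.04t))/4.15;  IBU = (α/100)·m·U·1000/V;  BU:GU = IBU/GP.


U = 1.65·0.000125^(72/1000)·(1−e^(−0.04·45))/4.15 = 0.1738
IBU = (8.2/100)·21·0.1738·1000/18.2 = 16.4402
BU:GU = 16.4402/72

0.2283


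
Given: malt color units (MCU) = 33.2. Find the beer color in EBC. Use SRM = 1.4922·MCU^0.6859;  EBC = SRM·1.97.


SRM = 1.4922·33.2^0.6859 = 16.4883
EBC = 16.4883·1.97

32.4819 EBC


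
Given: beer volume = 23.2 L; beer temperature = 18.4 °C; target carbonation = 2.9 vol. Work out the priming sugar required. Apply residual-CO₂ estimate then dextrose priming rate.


residual = 14.695·(0.01821 + 0.09011·e^(−0.04·T));  sugar = (target − residual)·4.0·V
residual = 14.695·(0.01821 + 0.09011·e^(−0.04·18.4)) = 0.9019
sugar = (2.9 − 0.9019)·4.0·23.2

185.4231 g


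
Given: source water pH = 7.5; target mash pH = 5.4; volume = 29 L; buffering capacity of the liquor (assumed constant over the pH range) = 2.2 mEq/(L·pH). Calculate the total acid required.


acid = buffering capacity · (pH_source − pH_target) · V
acid = 2.2 · (7.5 − 5.4) · 29

133.9800 mEq


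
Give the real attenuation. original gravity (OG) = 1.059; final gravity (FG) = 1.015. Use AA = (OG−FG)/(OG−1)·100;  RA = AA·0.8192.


AA = (1.059 − 1.015)/(1.059 − 1)·100 = 74.5763
RA = 74.5763·0.8192

61.0929 %


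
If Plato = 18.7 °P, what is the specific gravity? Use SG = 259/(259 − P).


SG = 259/(259 − 18.7)

1.0778


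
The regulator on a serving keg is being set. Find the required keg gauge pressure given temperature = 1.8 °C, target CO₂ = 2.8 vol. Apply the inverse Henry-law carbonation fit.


psi = vols/(0.01821 + 0.09011·e^(−0.04·T)) − 14.695
psi = 2.8/(0.01821 + 0.09011·e^(−0.04·1.8)) − 14.695

12.7398 psi


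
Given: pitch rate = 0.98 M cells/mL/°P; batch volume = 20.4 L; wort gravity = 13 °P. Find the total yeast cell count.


cells (billions) = rate · V_L · °P
cells = 0.98 · 20.4 · 13

259.8960 billion cells
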